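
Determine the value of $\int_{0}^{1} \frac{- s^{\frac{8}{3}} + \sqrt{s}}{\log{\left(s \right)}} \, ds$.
$\log{\left(\frac{9}{22} \right)}$

Consider the one-parameter family: let $I(a) = \int_{0}^{1} \frac{- s^{\frac{8}{3}} + s^{a}}{\log{\left(s \right)}} \, ds$.

Since $\dfrac{\partial}{\partial a}\,s^{a} = s^{a} \ln s$, the $\ln s$ in the denominator cancels and
$$\frac{dI}{da} = \int_{0}^{1} s^{a} \, ds = \left[\frac{s^{a+1}}{a+1}\right]_0^1 = \frac{1}{a + 1}.$$

Integrating with respect to $a$ gives $I(a) = \log{\left(\frac{3 a}{11} + \frac{3}{11} \right)} + C$.

At $a = \frac{8}{3}$ the integrand is identically $0$, so $I(\frac{8}{3}) = 0$. The closed form gives $0$, hence $C = 0$.

Setting $a = \frac{1}{2}$:
$$I = \log{\left(\frac{9}{22} \right)}.$$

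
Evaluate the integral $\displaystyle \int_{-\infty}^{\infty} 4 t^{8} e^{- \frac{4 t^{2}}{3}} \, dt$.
$\frac{8505 \sqrt{3} \sqrt{\pi}}{2048}$

Consider the simpler parametrised integral
$$J(a) = \int_{-\infty}^{\infty} 4 e^{- a t^{2}} \, dt = \frac{4 \sqrt{\pi}}{\sqrt{a}}.$$

Differentiating under the integral sign brings down a factor of $(-t^2)$:
$$\frac{dJ}{da} = \int_{-\infty}^{\infty} - 4 t^{2} e^{- a t^{2}} \, dt = - \frac{2 \sqrt{\pi}}{a^{\frac{3}{2}}}.$$

Repeating $4$ times in total — each differentiation brings down another $(-t^2)$ — gives
$$\frac{d^{4}J}{da^{4}} = \int_{-\infty}^{\infty} 4 t^{8} e^{- a t^{2}} \, dt = \frac{105 \sqrt{\pi}}{4 a^{\frac{9}{2}}},$$
and the integrand here is exactly the target integrand, so $I = \frac{105 \sqrt{\pi}}{4 a^{\frac{9}{2}}}$.

Setting $a = \frac{4}{3}$:
$$I = \frac{8505 \sqrt{3} \sqrt{\pi}}{2048}.$$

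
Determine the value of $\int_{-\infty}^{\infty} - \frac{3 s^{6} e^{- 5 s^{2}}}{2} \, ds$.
$- \frac{9 \sqrt{5} \sqrt{\pi}}{2000}$

Consider the simpler parametrised integral
$$J(a) = \int_{-\infty}^{\infty} - \frac{3 e^{- a s^{2}}}{2} \, ds = - \frac{3 \sqrt{\pi}}{2 \sqrt{a}}.$$

Differentiating under the integral sign brings down a factor of $(-s^2)$:
$$\frac{dJ}{da} = \int_{-\infty}^{\infty} \frac{3 s^{2} e^{- a s^{2}}}{2} \, ds = \frac{3 \sqrt{\pi}}{4 a^{\frac{3}{2}}}.$$

Repeating $3$ times in total — each differentiation brings down another $(-s^2)$ — gives
$$\frac{d^{3}J}{da^{3}} = \int_{-\infty}^{\infty} \frac{3 s^{6} e^{- a s^{2}}}{2} \, ds = \frac{45 \sqrt{\pi}}{16 a^{\frac{7}{2}}},$$
and the integrand here is $(-1)^{3}$ times the target integrand, so $I = (-1)^{3}\,\frac{d^{3}J}{da^{3}} = - \frac{45 \sqrt{\pi}}{16 a^{\frac{7}{2}}}$.

Setting $a = 5$:
$$I = - \frac{9 \sqrt{5} \sqrt{\pi}}{2000}.$$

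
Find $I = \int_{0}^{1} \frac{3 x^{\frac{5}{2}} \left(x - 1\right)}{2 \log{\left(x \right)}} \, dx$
$\log{\left(\frac{27 \sqrt{7}}{49} \right)}$

Replace the exponent $\frac{7}{2}$ by a parameter $a$: let $I(a) = \int_{0}^{1} \frac{3 \left(- x^{\frac{5}{2}} + x^{a}\right)}{2 \log{\left(x \right)}} \, dx$.

Since $\dfrac{\partial}{\partial a}\,x^{a} = x^{a} \ln x$, the $\ln x$ in the denominator cancels and
$$\frac{dI}{da} = \int_{0}^{1} \frac{3}{2} x^{a} \, dx = \frac{3}{2} \left[\frac{x^{a+1}}{a+1}\right]_0^1 = \frac{3}{2 \left(a + 1\right)}.$$

Integrating with respect to $a$ gives $I(a) = \log{\left(\frac{2 \sqrt{14} \left(a + 1\right)^{\frac{3}{2}}}{49} \right)} + C$.

At $a = \frac{5}{2}$ the integrand is identically $0$, so $I(\frac{5}{2}) = 0$. The closed form gives $0$, hence $C = 0$.

Setting $a = \frac{7}{2}$:
$$I = \log{\left(\frac{27 \sqrt{7}}{49} \right)}.$$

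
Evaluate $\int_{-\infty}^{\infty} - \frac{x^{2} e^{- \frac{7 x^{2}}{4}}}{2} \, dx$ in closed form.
$- \frac{2 \sqrt{7} \sqrt{\pi}}{49}$

Begin with the known integral
$$J(a) = \int_{-\infty}^{\infty} - \frac{e^{- a x^{2}}}{2} \, dx = - \frac{\sqrt{\pi}}{2 \sqrt{a}}.$$

Differentiating under the integral sign brings down a factor of $(-x^2)$:
$$\frac{dJ}{da} = \int_{-\infty}^{\infty} \frac{x^{2} e^{- a x^{2}}}{2} \, dx = \frac{\sqrt{\pi}}{4 a^{\frac{3}{2}}}.$$

The integral on the left is $-I$, so $I = - \frac{\sqrt{\pi}}{4 a^{\frac{3}{2}}}$.

Setting $a = \frac{7}{4}$:
$$I = - \frac{2 \sqrt{7} \sqrt{\pi}}{49}.$$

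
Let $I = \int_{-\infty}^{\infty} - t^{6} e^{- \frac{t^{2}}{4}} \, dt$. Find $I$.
$- 240 \sqrt{\pi}$

Start from the elementary integral
$$J(a) = \int_{-\infty}^{\infty} - e^{- a t^{2}} \, dt = - \frac{\sqrt{\pi}}{\sqrt{a}}.$$

Differentiating under the integral sign brings down a factor of $(-t^2)$:
$$\frac{dJ}{da} = \int_{-\infty}^{\infty} t^{2} e^{- a t^{2}} \, dt = \frac{\sqrt{\pi}}{2 a^{\frac{3}{2}}}.$$

Repeating $3$ times in total — each differentiation brings down another $(-t^2)$ — gives
$$\frac{d^{3}J}{da^{3}} = \int_{-\infty}^{\infty} t^{6} e^{- a t^{2}} \, dt = \frac{15 \sqrt{\pi}}{8 a^{\frac{7}{2}}},$$
and the integrand here is $(-1)^{3}$ times the target integrand, so $I = (-1)^{3}\,\frac{d^{3}J}{da^{3}} = - \frac{15 \sqrt{\pi}}{8 a^{\frac{7}{2}}}$.

Setting $a = \frac{1}{4}$:
$$I = - 240 \sqrt{\pi}.$$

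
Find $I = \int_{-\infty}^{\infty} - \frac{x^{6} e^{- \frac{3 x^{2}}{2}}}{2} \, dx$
$- \frac{5 \sqrt{6} \sqrt{\pi}}{54}$

Start from the elementary integral
$$J(a) = \int_{-\infty}^{\infty} - \frac{e^{- a x^{2}}}{2} \, dx = - \frac{\sqrt{\pi}}{2 \sqrt{a}}.$$

Differentiating under the integral sign brings down a factor of $(-x^2)$:
$$\frac{dJ}{da} = \int_{-\infty}^{\infty} \frac{x^{2} e^{- a x^{2}}}{2} \, dx = \frac{\sqrt{\pi}}{4 a^{\frac{3}{2}}}.$$

Repeating $3$ times in total — each differentiation brings down another $(-x^2)$ — gives
$$\frac{d^{3}J}{da^{3}} = \int_{-\infty}^{\infty} \frac{x^{6} e^{- a x^{2}}}{2} \, dx = \frac{15 \sqrt{\pi}}{16 a^{\frac{7}{2}}},$$
and the integrand here is $(-1)^{3}$ times the target integrand, so $I = (-1)^{3}\,\frac{d^{3}J}{da^{3}} = - \frac{15 \sqrt{\pi}}{16 a^{\frac{7}{2}}}$.

Setting $a = \frac{3}{2}$:
$$I = - \frac{5 \sqrt{6} \sqrt{\pi}}{54}.$$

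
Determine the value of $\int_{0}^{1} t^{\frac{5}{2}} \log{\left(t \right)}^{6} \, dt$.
$\frac{92160}{823543}$

Begin with the known integral
$$J(a) = \int_{0}^{1} t^{a} \, dt = \frac{1}{a + 1}.$$

Differentiating under the integral sign brings down a factor of $\ln t$:
$$\frac{dJ}{da} = \int_{0}^{1} t^{a} \log{\left(t \right)} \, dt = - \frac{1}{\left(a + 1\right)^{2}}.$$

Repeating $6$ times in total — each differentiation brings down another $\ln t$ — gives
$$\frac{d^{6}J}{da^{6}} = \int_{0}^{1} t^{a} \log{\left(t \right)}^{6} \, dt = \frac{720}{\left(a + 1\right)^{7}},$$
and the integrand here is exactly the target integrand, so $I = \frac{720}{\left(a + 1\right)^{7}}$.

Setting $a = \frac{5}{2}$:
$$I = \frac{92160}{823543}.$$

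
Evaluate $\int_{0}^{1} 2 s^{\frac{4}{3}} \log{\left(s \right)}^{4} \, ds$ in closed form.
$\frac{11664}{16807}$

Start from the elementary integral
$$J(a) = \int_{0}^{1} 2 s^{a} \, ds = \frac{2}{a + 1}.$$

Differentiating under the integral sign brings down a factor of $\ln s$:
$$\frac{dJ}{da} = \int_{0}^{1} 2 s^{a} \log{\left(s \right)} \, ds = - \frac{2}{\left(a + 1\right)^{2}}.$$

Repeating $4$ times in total — each differentiation brings down another $\ln s$ — gives
$$\frac{d^{4}J}{da^{4}} = \int_{0}^{1} 2 s^{a} \log{\left(s \right)}^{4} \, ds = \frac{48}{\left(a + 1\right)^{5}},$$
and the integrand here is exactly the target integrand, so $I = \frac{48}{\left(a + 1\right)^{5}}$.

Setting $a = \frac{4}{3}$:
$$I = \frac{11664}{16807}.$$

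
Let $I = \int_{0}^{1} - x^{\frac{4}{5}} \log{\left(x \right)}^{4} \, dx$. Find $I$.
$- \frac{25000}{19683}$

Start from the elementary integral
$$J(a) = \int_{0}^{1} - x^{a} \, dx = - \frac{1}{a + 1}.$$

Differentiating under the integral sign brings down a factor of $\ln x$:
$$\frac{dJ}{da} = \int_{0}^{1} - x^{a} \log{\left(x \right)} \, dx = \frac{1}{\left(a + 1\right)^{2}}.$$

Repeating $4$ times in total — each differentiation brings down another $\ln x$ — gives
$$\frac{d^{4}J}{da^{4}} = \int_{0}^{1} - x^{a} \log{\left(x \right)}^{4} \, dx = - \frac{24}{\left(a + 1\right)^{5}},$$
and the integrand here is exactly the target integrand, so $I = - \frac{24}{\left(a + 1\right)^{5}}$.

Setting $a = \frac{4}{5}$:
$$I = - \frac{25000}{19683}.$$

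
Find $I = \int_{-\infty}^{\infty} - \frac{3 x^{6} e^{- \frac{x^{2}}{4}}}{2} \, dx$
$- 360 \sqrt{\pi}$

Consider the simpler parametrised integral
$$J(a) = \int_{-\infty}^{\infty} - \frac{3 e^{- a x^{2}}}{2} \, dx = - \frac{3 \sqrt{\pi}}{2 \sqrt{a}}.$$

Differentiating under the integral sign brings down a factor of $(-x^2)$:
$$\frac{dJ}{da} = \int_{-\infty}^{\infty} \frac{3 x^{2} e^{- a x^{2}}}{2} \, dx = \frac{3 \sqrt{\pi}}{4 a^{\frac{3}{2}}}.$$

Repeating $3$ times in total — each differentiation brings down another $(-x^2)$ — gives
$$\frac{d^{3}J}{da^{3}} = \int_{-\infty}^{\infty} \frac{3 x^{6} e^{- a x^{2}}}{2} \, dx = \frac{45 \sqrt{\pi}}{16 a^{\frac{7}{2}}},$$
and the integrand here is $(-1)^{3}$ times the target integrand, so $I = (-1)^{3}\,\frac{d^{3}J}{da^{3}} = - \frac{45 \sqrt{\pi}}{16 a^{\frac{7}{2}}}$.

Setting $a = \frac{1}{4}$:
$$I = - 360 \sqrt{\pi}.$$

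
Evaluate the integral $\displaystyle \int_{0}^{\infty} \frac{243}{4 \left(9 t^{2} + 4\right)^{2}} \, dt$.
$\frac{81 \pi}{128}$

Start from the standard arctangent integral
$$J(a) = \int_{0}^{\infty} \frac{3}{4 \left(a^{2} + t^{2}\right)} \, dt = \frac{3 \pi}{8 a}.$$

Differentiating under the integral sign with respect to $a$,
$$\frac{dJ}{da} = \int_{0}^{\infty} - \frac{3 a}{2 \left(a^{2} + t^{2}\right)^{2}} \, dt = - \frac{3 \pi}{8 a^{2}},$$
so $\int_{0}^{\infty} \frac{3}{4 \left(a^{2} + t^{2}\right)^{2}} \, dt = \frac{3 \pi}{16 a^{3}}$.

Setting $a = \frac{2}{3}$:
$$I = \frac{81 \pi}{128}.$$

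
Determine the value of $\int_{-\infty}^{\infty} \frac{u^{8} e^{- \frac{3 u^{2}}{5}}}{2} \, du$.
$\frac{21875 \sqrt{15} \sqrt{\pi}}{2592}$

Start from the elementary integral
$$J(a) = \int_{-\infty}^{\infty} \frac{e^{- a u^{2}}}{2} \, du = \frac{\sqrt{\pi}}{2 \sqrt{a}}.$$

Differentiating under the integral sign brings down a factor of $(-u^2)$:
$$\frac{dJ}{da} = \int_{-\infty}^{\infty} - \frac{u^{2} e^{- a u^{2}}}{2} \, du = - \frac{\sqrt{\pi}}{4 a^{\frac{3}{2}}}.$$

Repeating $4$ times in total — each differentiation brings down another $(-u^2)$ — gives
$$\frac{d^{4}J}{da^{4}} = \int_{-\infty}^{\infty} \frac{u^{8} e^{- a u^{2}}}{2} \, du = \frac{105 \sqrt{\pi}}{32 a^{\frac{9}{2}}},$$
and the integrand here is exactly the target integrand, so $I = \frac{105 \sqrt{\pi}}{32 a^{\frac{9}{2}}}$.

Setting $a = \frac{3}{5}$:
$$I = \frac{21875 \sqrt{15} \sqrt{\pi}}{2592}.$$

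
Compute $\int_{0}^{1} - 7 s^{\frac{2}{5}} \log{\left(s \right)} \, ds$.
$\frac{25}{7}$

Start from the elementary integral
$$J(a) = \int_{0}^{1} - 7 s^{a} \, ds = - \frac{7}{a + 1}.$$

Differentiating under the integral sign brings down a factor of $\ln s$:
$$\frac{dJ}{da} = \int_{0}^{1} - 7 s^{a} \log{\left(s \right)} \, ds = \frac{7}{\left(a + 1\right)^{2}}.$$

The integral on the left is $I$, so $I = \frac{7}{\left(a + 1\right)^{2}}$.

Setting $a = \frac{2}{5}$:
$$I = \frac{25}{7}.$$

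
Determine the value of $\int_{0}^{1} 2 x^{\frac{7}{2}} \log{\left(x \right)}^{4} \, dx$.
$\frac{512}{19683}$

Begin with the known integral
$$J(a) = \int_{0}^{1} 2 x^{a} \, dx = \frac{2}{a + 1}.$$

Differentiating under the integral sign brings down a factor of $\ln x$:
$$\frac{dJ}{da} = \int_{0}^{1} 2 x^{a} \log{\left(x \right)} \, dx = - \frac{2}{\left(a + 1\right)^{2}}.$$

Repeating $4$ times in total — each differentiation brings down another $\ln x$ — gives
$$\frac{d^{4}J}{da^{4}} = \int_{0}^{1} 2 x^{a} \log{\left(x \right)}^{4} \, dx = \frac{48}{\left(a + 1\right)^{5}},$$
and the integrand here is exactly the target integrand, so $I = \frac{48}{\left(a + 1\right)^{5}}$.

Setting $a = \frac{7}{2}$:
$$I = \frac{512}{19683}.$$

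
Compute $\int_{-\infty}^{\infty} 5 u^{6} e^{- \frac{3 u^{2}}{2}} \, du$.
$\frac{25 \sqrt{6} \sqrt{\pi}}{27}$

Start from the elementary integral
$$J(a) = \int_{-\infty}^{\infty} 5 e^{- a u^{2}} \, du = \frac{5 \sqrt{\pi}}{\sqrt{a}}.$$

Differentiating under the integral sign brings down a factor of $(-u^2)$:
$$\frac{dJ}{da} = \int_{-\infty}^{\infty} - 5 u^{2} e^{- a u^{2}} \, du = - \frac{5 \sqrt{\pi}}{2 a^{\frac{3}{2}}}.$$

Repeating $3$ times in total — each differentiation brings down another $(-u^2)$ — gives
$$\frac{d^{3}J}{da^{3}} = \int_{-\infty}^{\infty} - 5 u^{6} e^{- a u^{2}} \, du = - \frac{75 \sqrt{\pi}}{8 a^{\frac{7}{2}}},$$
and the integrand here is $(-1)^{3}$ times the target integrand, so $I = (-1)^{3}\,\frac{d^{3}J}{da^{3}} = \frac{75 \sqrt{\pi}}{8 a^{\frac{7}{2}}}$.

Setting $a = \frac{3}{2}$:
$$I = \frac{25 \sqrt{6} \sqrt{\pi}}{27}.$$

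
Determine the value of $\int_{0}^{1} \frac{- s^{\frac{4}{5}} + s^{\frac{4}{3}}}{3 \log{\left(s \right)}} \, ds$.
$\log{\left(\frac{\sqrt[3]{35}}{3} \right)}$

Replace the exponent $\frac{4}{5}$ by a parameter $a$: let $I(a) = \int_{0}^{1} \frac{s^{\frac{4}{3}} - s^{a}}{3 \log{\left(s \right)}} \, ds$.

Since $\dfrac{\partial}{\partial a}\,s^{a} = s^{a} \ln s$, the $\ln s$ in the denominator cancels and
$$\frac{dI}{da} = \int_{0}^{1} - \frac{1}{3} s^{a} \, ds = - \frac{1}{3} \left[\frac{s^{a+1}}{a+1}\right]_0^1 = - \frac{1}{3 a + 3}.$$

Integrating with respect to $a$ gives $I(a) = - \frac{\log{\left(a + 1 \right)}}{3} - \frac{\log{\left(3 \right)}}{3} + \frac{\log{\left(7 \right)}}{3} + C$.

At $a = \frac{4}{3}$ the integrand is identically $0$, so $I(\frac{4}{3}) = 0$. The closed form gives $0$, hence $C = 0$.

Setting $a = \frac{4}{5}$:
$$I = \log{\left(\frac{\sqrt[3]{35}}{3} \right)}.$$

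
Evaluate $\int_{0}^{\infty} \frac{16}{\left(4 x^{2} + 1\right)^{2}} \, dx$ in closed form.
$2 \pi$

Recall the elementary integral
$$J(a) = \int_{0}^{\infty} \frac{1}{a^{2} + x^{2}} \, dx = \frac{\pi}{2 a}.$$

Differentiating under the integral sign with respect to $a$,
$$\frac{dJ}{da} = \int_{0}^{\infty} - \frac{2 a}{\left(a^{2} + x^{2}\right)^{2}} \, dx = - \frac{\pi}{2 a^{2}},$$
so $\int_{0}^{\infty} \frac{1}{\left(a^{2} + x^{2}\right)^{2}} \, dx = \frac{\pi}{4 a^{3}}$.

Setting $a = \frac{1}{2}$:
$$I = 2 \pi.$$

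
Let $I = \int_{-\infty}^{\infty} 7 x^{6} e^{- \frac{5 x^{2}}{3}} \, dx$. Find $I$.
$\frac{567 \sqrt{15} \sqrt{\pi}}{1000}$

Consider the simpler parametrised integral
$$J(a) = \int_{-\infty}^{\infty} 7 e^{- a x^{2}} \, dx = \frac{7 \sqrt{\pi}}{\sqrt{a}}.$$

Differentiating under the integral sign brings down a factor of $(-x^2)$:
$$\frac{dJ}{da} = \int_{-\infty}^{\infty} - 7 x^{2} e^{- a x^{2}} \, dx = - \frac{7 \sqrt{\pi}}{2 a^{\frac{3}{2}}}.$$

Repeating $3$ times in total — each differentiation brings down another $(-x^2)$ — gives
$$\frac{d^{3}J}{da^{3}} = \int_{-\infty}^{\infty} - 7 x^{6} e^{- a x^{2}} \, dx = - \frac{105 \sqrt{\pi}}{8 a^{\frac{7}{2}}},$$
and the integrand here is $(-1)^{3}$ times the target integrand, so $I = (-1)^{3}\,\frac{d^{3}J}{da^{3}} = \frac{105 \sqrt{\pi}}{8 a^{\frac{7}{2}}}$.

Setting $a = \frac{5}{3}$:
$$I = \frac{567 \sqrt{15} \sqrt{\pi}}{1000}.$$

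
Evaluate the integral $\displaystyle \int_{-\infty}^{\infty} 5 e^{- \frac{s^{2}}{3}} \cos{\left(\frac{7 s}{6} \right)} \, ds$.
$\frac{5 \sqrt{3} \sqrt{\pi}}{e^{\frac{49}{48}}}$

Let $b$ denote the cosine frequency and define $I(b) = \int_{-\infty}^{\infty} 5 e^{- \frac{s^{2}}{3}} \cos{\left(b s \right)} \, ds$.

Differentiating under the integral sign,
$$I'(b) = \int_{-\infty}^{\infty} - 5 s e^{- \frac{s^{2}}{3}} \sin{\left(b s \right)} \, ds.$$

Integrate $\int_{-\infty}^{\infty} s \sin(b s)\, e^{- \frac{s^{2}}{3}}\, ds$ by parts with $u = \sin(b s)$ and $dv = s\, e^{- \frac{s^{2}}{3}}\, ds$, giving $v = - \frac{3 e^{- \frac{s^{2}}{3}}}{2}$. The boundary term vanishes and
$$\int_{-\infty}^{\infty} s \sin(b s)\, e^{- \frac{s^{2}}{3}}\, ds = \frac{3 b}{2} \int_{-\infty}^{\infty} \cos(b s)\, e^{- \frac{s^{2}}{3}}\, ds,$$
so $I'(b) = - \frac{3 b}{2}\, I(b)$.

This is a separable first-order ODE; solving with the initial condition $I(0) = \int_{-\infty}^{\infty} 5 e^{- \frac{s^{2}}{3}}\,ds = 5 \sqrt{3} \sqrt{\pi}$ gives
$$I(b) = 5 \sqrt{3} \sqrt{\pi} e^{- \frac{3 b^{2}}{4}}.$$

Setting $b = \frac{7}{6}$:
$$I = \frac{5 \sqrt{3} \sqrt{\pi}}{e^{\frac{49}{48}}}.$$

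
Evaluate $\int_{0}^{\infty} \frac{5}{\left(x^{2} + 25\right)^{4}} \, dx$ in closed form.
$\frac{\pi}{100000}$

Start from the standard arctangent integral
$$J(a) = \int_{0}^{\infty} \frac{5}{a^{2} + x^{2}} \, dx = \frac{5 \pi}{2 a}.$$

Differentiating under the integral sign with respect to $a$,
$$\frac{dJ}{da} = \int_{0}^{\infty} - \frac{10 a}{\left(a^{2} + x^{2}\right)^{2}} \, dx = - \frac{5 \pi}{2 a^{2}},$$
so $\int_{0}^{\infty} \frac{5}{\left(a^{2} + x^{2}\right)^{2}} \, dx = \frac{5 \pi}{4 a^{3}}$.

Repeating — each differentiation of $1/(x^2+a^2)^j$ produces $-2ja/(x^2+a^2)^{j+1}$ — and dividing through by $-2ja$ at each step yields, after $3$ differentiations in total,
$$\int_{0}^{\infty} \frac{5}{\left(a^{2} + x^{2}\right)^{4}} \, dx = \frac{25 \pi}{32 a^{7}}.$$

Setting $a = 5$:
$$I = \frac{\pi}{100000}.$$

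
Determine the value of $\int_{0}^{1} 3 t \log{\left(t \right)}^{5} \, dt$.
$- \frac{45}{8}$

Begin with the known integral
$$J(a) = \int_{0}^{1} 3 t^{a} \, dt = \frac{3}{a + 1}.$$

Differentiating under the integral sign brings down a factor of $\ln t$:
$$\frac{dJ}{da} = \int_{0}^{1} 3 t^{a} \log{\left(t \right)} \, dt = - \frac{3}{\left(a + 1\right)^{2}}.$$

Repeating $5$ times in total — each differentiation brings down another $\ln t$ — gives
$$\frac{d^{5}J}{da^{5}} = \int_{0}^{1} 3 t^{a} \log{\left(t \right)}^{5} \, dt = - \frac{360}{\left(a + 1\right)^{6}},$$
and the integrand here is exactly the target integrand, so $I = - \frac{360}{\left(a + 1\right)^{6}}$.

Setting $a = 1$:
$$I = - \frac{45}{8}.$$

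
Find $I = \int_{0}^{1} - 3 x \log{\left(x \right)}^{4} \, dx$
$- \frac{9}{4}$

Begin with the known integral
$$J(a) = \int_{0}^{1} - 3 x^{a} \, dx = - \frac{3}{a + 1}.$$

Differentiating under the integral sign brings down a factor of $\ln x$:
$$\frac{dJ}{da} = \int_{0}^{1} - 3 x^{a} \log{\left(x \right)} \, dx = \frac{3}{\left(a + 1\right)^{2}}.$$

Repeating $4$ times in total — each differentiation brings down another $\ln x$ — gives
$$\frac{d^{4}J}{da^{4}} = \int_{0}^{1} - 3 x^{a} \log{\left(x \right)}^{4} \, dx = - \frac{72}{\left(a + 1\right)^{5}},$$
and the integrand here is exactly the target integrand, so $I = - \frac{72}{\left(a + 1\right)^{5}}$.

Setting $a = 1$:
$$I = - \frac{9}{4}.$$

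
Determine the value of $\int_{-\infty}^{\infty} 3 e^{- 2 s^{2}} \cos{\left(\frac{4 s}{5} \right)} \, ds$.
$\frac{3 \sqrt{2} \sqrt{\pi}}{2 e^{\frac{2}{25}}}$

Let $b$ denote the cosine frequency and define $I(b) = \int_{-\infty}^{\infty} 3 e^{- 2 s^{2}} \cos{\left(b s \right)} \, ds$.

Differentiating under the integral sign,
$$I'(b) = \int_{-\infty}^{\infty} - 3 s e^{- 2 s^{2}} \sin{\left(b s \right)} \, ds.$$

Integrate $\int_{-\infty}^{\infty} s \sin(b s)\, e^{- 2 s^{2}}\, ds$ by parts with $u = \sin(b s)$ and $dv = s\, e^{- 2 s^{2}}\, ds$, giving $v = - \frac{e^{- 2 s^{2}}}{4}$. The boundary term vanishes and
$$\int_{-\infty}^{\infty} s \sin(b s)\, e^{- 2 s^{2}}\, ds = \frac{b}{4} \int_{-\infty}^{\infty} \cos(b s)\, e^{- 2 s^{2}}\, ds,$$
so $I'(b) = - \frac{b}{4}\, I(b)$.

This is a separable first-order ODE; solving with the initial condition $I(0) = \int_{-\infty}^{\infty} 3 e^{- 2 s^{2}}\,ds = \frac{3 \sqrt{2} \sqrt{\pi}}{2}$ gives
$$I(b) = \frac{3 \sqrt{2} \sqrt{\pi} e^{- \frac{b^{2}}{8}}}{2}.$$

Setting $b = \frac{4}{5}$:
$$I = \frac{3 \sqrt{2} \sqrt{\pi}}{2 e^{\frac{2}{25}}}.$$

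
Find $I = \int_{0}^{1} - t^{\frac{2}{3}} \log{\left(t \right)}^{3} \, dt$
$\frac{486}{625}$

Consider the simpler parametrised integral
$$J(a) = \int_{0}^{1} - t^{a} \, dt = - \frac{1}{a + 1}.$$

Differentiating under the integral sign brings down a factor of $\ln t$:
$$\frac{dJ}{da} = \int_{0}^{1} - t^{a} \log{\left(t \right)} \, dt = \frac{1}{\left(a + 1\right)^{2}}.$$

Repeating $3$ times in total — each differentiation brings down another $\ln t$ — gives
$$\frac{d^{3}J}{da^{3}} = \int_{0}^{1} - t^{a} \log{\left(t \right)}^{3} \, dt = \frac{6}{\left(a + 1\right)^{4}},$$
and the integrand here is exactly the target integrand, so $I = \frac{6}{\left(a + 1\right)^{4}}$.

Setting $a = \frac{2}{3}$:
$$I = \frac{486}{625}.$$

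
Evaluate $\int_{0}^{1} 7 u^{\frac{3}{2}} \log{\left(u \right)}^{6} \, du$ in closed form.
$\frac{129024}{15625}$

Consider the simpler parametrised integral
$$J(a) = \int_{0}^{1} 7 u^{a} \, du = \frac{7}{a + 1}.$$

Differentiating under the integral sign brings down a factor of $\ln u$:
$$\frac{dJ}{da} = \int_{0}^{1} 7 u^{a} \log{\left(u \right)} \, du = - \frac{7}{\left(a + 1\right)^{2}}.$$

Repeating $6$ times in total — each differentiation brings down another $\ln u$ — gives
$$\frac{d^{6}J}{da^{6}} = \int_{0}^{1} 7 u^{a} \log{\left(u \right)}^{6} \, du = \frac{5040}{\left(a + 1\right)^{7}},$$
and the integrand here is exactly the target integrand, so $I = \frac{5040}{\left(a + 1\right)^{7}}$.

Setting $a = \frac{3}{2}$:
$$I = \frac{129024}{15625}.$$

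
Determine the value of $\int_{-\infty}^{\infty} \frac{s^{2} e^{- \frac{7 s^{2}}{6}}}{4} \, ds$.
$\frac{3 \sqrt{42} \sqrt{\pi}}{196}$

Start from the elementary integral
$$J(a) = \int_{-\infty}^{\infty} \frac{e^{- a s^{2}}}{4} \, ds = \frac{\sqrt{\pi}}{4 \sqrt{a}}.$$

Differentiating under the integral sign brings down a factor of $(-s^2)$:
$$\frac{dJ}{da} = \int_{-\infty}^{\infty} - \frac{s^{2} e^{- a s^{2}}}{4} \, ds = - \frac{\sqrt{\pi}}{8 a^{\frac{3}{2}}}.$$

The integral on the left is $-I$, so $I = \frac{\sqrt{\pi}}{8 a^{\frac{3}{2}}}$.

Setting $a = \frac{7}{6}$:
$$I = \frac{3 \sqrt{42} \sqrt{\pi}}{196}.$$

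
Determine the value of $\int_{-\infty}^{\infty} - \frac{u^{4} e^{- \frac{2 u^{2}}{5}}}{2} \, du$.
$- \frac{75 \sqrt{10} \sqrt{\pi}}{64}$

Start from the elementary integral
$$J(a) = \int_{-\infty}^{\infty} - \frac{e^{- a u^{2}}}{2} \, du = - \frac{\sqrt{\pi}}{2 \sqrt{a}}.$$

Differentiating under the integral sign brings down a factor of $(-u^2)$:
$$\frac{dJ}{da} = \int_{-\infty}^{\infty} \frac{u^{2} e^{- a u^{2}}}{2} \, du = \frac{\sqrt{\pi}}{4 a^{\frac{3}{2}}}.$$

Repeating twice in total — each differentiation brings down another $(-u^2)$ — gives
$$\frac{d^{2}J}{da^{2}} = \int_{-\infty}^{\infty} - \frac{u^{4} e^{- a u^{2}}}{2} \, du = - \frac{3 \sqrt{\pi}}{8 a^{\frac{5}{2}}},$$
and the integrand here is exactly the target integrand, so $I = - \frac{3 \sqrt{\pi}}{8 a^{\frac{5}{2}}}$.

Setting $a = \frac{2}{5}$:
$$I = - \frac{75 \sqrt{10} \sqrt{\pi}}{64}.$$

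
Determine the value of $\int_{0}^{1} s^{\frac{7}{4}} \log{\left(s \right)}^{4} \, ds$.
$\frac{24576}{161051}$

Start from the elementary integral
$$J(a) = \int_{0}^{1} s^{a} \, ds = \frac{1}{a + 1}.$$

Differentiating under the integral sign brings down a factor of $\ln s$:
$$\frac{dJ}{da} = \int_{0}^{1} s^{a} \log{\left(s \right)} \, ds = - \frac{1}{\left(a + 1\right)^{2}}.$$

Repeating $4$ times in total — each differentiation brings down another $\ln s$ — gives
$$\frac{d^{4}J}{da^{4}} = \int_{0}^{1} s^{a} \log{\left(s \right)}^{4} \, ds = \frac{24}{\left(a + 1\right)^{5}},$$
and the integrand here is exactly the target integrand, so $I = \frac{24}{\left(a + 1\right)^{5}}$.

Setting $a = \frac{7}{4}$:
$$I = \frac{24576}{161051}.$$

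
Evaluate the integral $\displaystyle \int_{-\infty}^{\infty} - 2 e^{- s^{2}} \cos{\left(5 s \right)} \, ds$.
$- \frac{2 \sqrt{\pi}}{e^{\frac{25}{4}}}$

Let $b$ denote the cosine frequency and define $I(b) = \int_{-\infty}^{\infty} - 2 e^{- s^{2}} \cos{\left(b s \right)} \, ds$.

Differentiating under the integral sign,
$$I'(b) = \int_{-\infty}^{\infty} 2 s e^{- s^{2}} \sin{\left(b s \right)} \, ds.$$

Integrate $\int_{-\infty}^{\infty} s \sin(b s)\, e^{- s^{2}}\, ds$ by parts with $u = \sin(b s)$ and $dv = s\, e^{- s^{2}}\, ds$, giving $v = - \frac{e^{- s^{2}}}{2}$. The boundary term vanishes and
$$\int_{-\infty}^{\infty} s \sin(b s)\, e^{- s^{2}}\, ds = \frac{b}{2} \int_{-\infty}^{\infty} \cos(b s)\, e^{- s^{2}}\, ds,$$
so $I'(b) = - \frac{b}{2}\, I(b)$.

This is a separable first-order ODE; solving with the initial condition $I(0) = \int_{-\infty}^{\infty} - 2 e^{- s^{2}}\,ds = - 2 \sqrt{\pi}$ gives
$$I(b) = - 2 \sqrt{\pi} e^{- \frac{b^{2}}{4}}.$$

Setting $b = 5$:
$$I = - \frac{2 \sqrt{\pi}}{e^{\frac{25}{4}}}.$$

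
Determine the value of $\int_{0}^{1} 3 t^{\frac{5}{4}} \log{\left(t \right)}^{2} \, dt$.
$\frac{128}{243}$

Consider the simpler parametrised integral
$$J(a) = \int_{0}^{1} 3 t^{a} \, dt = \frac{3}{a + 1}.$$

Differentiating under the integral sign brings down a factor of $\ln t$:
$$\frac{dJ}{da} = \int_{0}^{1} 3 t^{a} \log{\left(t \right)} \, dt = - \frac{3}{\left(a + 1\right)^{2}}.$$

Repeating twice in total — each differentiation brings down another $\ln t$ — gives
$$\frac{d^{2}J}{da^{2}} = \int_{0}^{1} 3 t^{a} \log{\left(t \right)}^{2} \, dt = \frac{6}{\left(a + 1\right)^{3}},$$
and the integrand here is exactly the target integrand, so $I = \frac{6}{\left(a + 1\right)^{3}}$.

Setting $a = \frac{5}{4}$:
$$I = \frac{128}{243}.$$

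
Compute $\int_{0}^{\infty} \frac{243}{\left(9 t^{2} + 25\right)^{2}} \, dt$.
$\frac{81 \pi}{500}$

Start from the standard arctangent integral
$$J(a) = \int_{0}^{\infty} \frac{3}{a^{2} + t^{2}} \, dt = \frac{3 \pi}{2 a}.$$

Differentiating under the integral sign with respect to $a$,
$$\frac{dJ}{da} = \int_{0}^{\infty} - \frac{6 a}{\left(a^{2} + t^{2}\right)^{2}} \, dt = - \frac{3 \pi}{2 a^{2}},$$
so $\int_{0}^{\infty} \frac{3}{\left(a^{2} + t^{2}\right)^{2}} \, dt = \frac{3 \pi}{4 a^{3}}$.

Setting $a = \frac{5}{3}$:
$$I = \frac{81 \pi}{500}.$$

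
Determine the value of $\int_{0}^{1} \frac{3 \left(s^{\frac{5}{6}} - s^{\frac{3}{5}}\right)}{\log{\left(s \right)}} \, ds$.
$- \log{\left(\frac{110592}{166375} \right)}$

Consider the one-parameter family: let $I(a) = \int_{0}^{1} \frac{3 \left(s^{\frac{5}{6}} - s^{a}\right)}{\log{\left(s \right)}} \, ds$.

Since $\dfrac{\partial}{\partial a}\,s^{a} = s^{a} \ln s$, the $\ln s$ in the denominator cancels and
$$\frac{dI}{da} = \int_{0}^{1} -3 s^{a} \, ds = -3 \left[\frac{s^{a+1}}{a+1}\right]_0^1 = - \frac{3}{a + 1}.$$

Integrating with respect to $a$ gives $I(a) = - \log{\left(\frac{216 \left(a + 1\right)^{3}}{1331} \right)} + C$.

At $a = \frac{5}{6}$ the integrand is identically $0$, so $I(\frac{5}{6}) = 0$. The closed form gives $0$, hence $C = 0$.

Setting $a = \frac{3}{5}$:
$$I = - \log{\left(\frac{110592}{166375} \right)}.$$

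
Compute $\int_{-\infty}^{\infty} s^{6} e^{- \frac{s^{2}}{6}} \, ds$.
$405 \sqrt{6} \sqrt{\pi}$

Start from the elementary integral
$$J(a) = \int_{-\infty}^{\infty} e^{- a s^{2}} \, ds = \frac{\sqrt{\pi}}{\sqrt{a}}.$$

Differentiating under the integral sign brings down a factor of $(-s^2)$:
$$\frac{dJ}{da} = \int_{-\infty}^{\infty} - s^{2} e^{- a s^{2}} \, ds = - \frac{\sqrt{\pi}}{2 a^{\frac{3}{2}}}.$$

Repeating $3$ times in total — each differentiation brings down another $(-s^2)$ — gives
$$\frac{d^{3}J}{da^{3}} = \int_{-\infty}^{\infty} - s^{6} e^{- a s^{2}} \, ds = - \frac{15 \sqrt{\pi}}{8 a^{\frac{7}{2}}},$$
and the integrand here is $(-1)^{3}$ times the target integrand, so $I = (-1)^{3}\,\frac{d^{3}J}{da^{3}} = \frac{15 \sqrt{\pi}}{8 a^{\frac{7}{2}}}$.

Setting $a = \frac{1}{6}$:
$$I = 405 \sqrt{6} \sqrt{\pi}.$$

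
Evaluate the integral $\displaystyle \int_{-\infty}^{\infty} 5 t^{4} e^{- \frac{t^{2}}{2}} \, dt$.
$15 \sqrt{2} \sqrt{\pi}$

Consider the simpler parametrised integral
$$J(a) = \int_{-\infty}^{\infty} 5 e^{- a t^{2}} \, dt = \frac{5 \sqrt{\pi}}{\sqrt{a}}.$$

Differentiating under the integral sign brings down a factor of $(-t^2)$:
$$\frac{dJ}{da} = \int_{-\infty}^{\infty} - 5 t^{2} e^{- a t^{2}} \, dt = - \frac{5 \sqrt{\pi}}{2 a^{\frac{3}{2}}}.$$

Repeating twice in total — each differentiation brings down another $(-t^2)$ — gives
$$\frac{d^{2}J}{da^{2}} = \int_{-\infty}^{\infty} 5 t^{4} e^{- a t^{2}} \, dt = \frac{15 \sqrt{\pi}}{4 a^{\frac{5}{2}}},$$
and the integrand here is exactly the target integrand, so $I = \frac{15 \sqrt{\pi}}{4 a^{\frac{5}{2}}}$.

Setting $a = \frac{1}{2}$:
$$I = 15 \sqrt{2} \sqrt{\pi}.$$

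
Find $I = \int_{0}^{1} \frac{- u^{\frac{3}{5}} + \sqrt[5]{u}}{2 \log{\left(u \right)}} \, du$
$\log{\left(\frac{\sqrt{3}}{2} \right)}$

Introduce a parameter $a$ in the exponent: let $I(a) = \int_{0}^{1} \frac{\sqrt[5]{u} - u^{a}}{2 \log{\left(u \right)}} \, du$.

Since $\dfrac{\partial}{\partial a}\,u^{a} = u^{a} \ln u$, the $\ln u$ in the denominator cancels and
$$\frac{dI}{da} = \int_{0}^{1} - \frac{1}{2} u^{a} \, du = - \frac{1}{2} \left[\frac{u^{a+1}}{a+1}\right]_0^1 = - \frac{1}{2 a + 2}.$$

Integrating with respect to $a$ gives $I(a) = - \frac{\log{\left(a + 1 \right)}}{2} - \frac{\log{\left(5 \right)}}{2} + \frac{\log{\left(6 \right)}}{2} + C$.

At $a = \frac{1}{5}$ the integrand is identically $0$, so $I(\frac{1}{5}) = 0$. The closed form gives $0$, hence $C = 0$.

Setting $a = \frac{3}{5}$:
$$I = \log{\left(\frac{\sqrt{3}}{2} \right)}.$$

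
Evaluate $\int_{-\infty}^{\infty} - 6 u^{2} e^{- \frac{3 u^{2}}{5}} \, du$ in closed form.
$- \frac{5 \sqrt{15} \sqrt{\pi}}{3}$

Consider the simpler parametrised integral
$$J(a) = \int_{-\infty}^{\infty} - 6 e^{- a u^{2}} \, du = - \frac{6 \sqrt{\pi}}{\sqrt{a}}.$$

Differentiating under the integral sign brings down a factor of $(-u^2)$:
$$\frac{dJ}{da} = \int_{-\infty}^{\infty} 6 u^{2} e^{- a u^{2}} \, du = \frac{3 \sqrt{\pi}}{a^{\frac{3}{2}}}.$$

The integral on the left is $-I$, so $I = - \frac{3 \sqrt{\pi}}{a^{\frac{3}{2}}}$.

Setting $a = \frac{3}{5}$:
$$I = - \frac{5 \sqrt{15} \sqrt{\pi}}{3}.$$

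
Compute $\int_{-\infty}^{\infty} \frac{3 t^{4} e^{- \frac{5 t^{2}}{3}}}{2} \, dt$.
$\frac{81 \sqrt{15} \sqrt{\pi}}{1000}$

Start from the elementary integral
$$J(a) = \int_{-\infty}^{\infty} \frac{3 e^{- a t^{2}}}{2} \, dt = \frac{3 \sqrt{\pi}}{2 \sqrt{a}}.$$

Differentiating under the integral sign brings down a factor of $(-t^2)$:
$$\frac{dJ}{da} = \int_{-\infty}^{\infty} - \frac{3 t^{2} e^{- a t^{2}}}{2} \, dt = - \frac{3 \sqrt{\pi}}{4 a^{\frac{3}{2}}}.$$

Repeating twice in total — each differentiation brings down another $(-t^2)$ — gives
$$\frac{d^{2}J}{da^{2}} = \int_{-\infty}^{\infty} \frac{3 t^{4} e^{- a t^{2}}}{2} \, dt = \frac{9 \sqrt{\pi}}{8 a^{\frac{5}{2}}},$$
and the integrand here is exactly the target integrand, so $I = \frac{9 \sqrt{\pi}}{8 a^{\frac{5}{2}}}$.

Setting $a = \frac{5}{3}$:
$$I = \frac{81 \sqrt{15} \sqrt{\pi}}{1000}.$$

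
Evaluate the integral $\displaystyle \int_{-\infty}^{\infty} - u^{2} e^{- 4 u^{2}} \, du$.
$- \frac{\sqrt{\pi}}{16}$

Consider the simpler parametrised integral
$$J(a) = \int_{-\infty}^{\infty} - e^{- a u^{2}} \, du = - \frac{\sqrt{\pi}}{\sqrt{a}}.$$

Differentiating under the integral sign brings down a factor of $(-u^2)$:
$$\frac{dJ}{da} = \int_{-\infty}^{\infty} u^{2} e^{- a u^{2}} \, du = \frac{\sqrt{\pi}}{2 a^{\frac{3}{2}}}.$$

The integral on the left is $-I$, so $I = - \frac{\sqrt{\pi}}{2 a^{\frac{3}{2}}}$.

Setting $a = 4$:
$$I = - \frac{\sqrt{\pi}}{16}.$$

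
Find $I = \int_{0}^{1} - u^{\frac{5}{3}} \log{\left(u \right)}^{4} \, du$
$- \frac{729}{4096}$

Begin with the known integral
$$J(a) = \int_{0}^{1} - u^{a} \, du = - \frac{1}{a + 1}.$$

Differentiating under the integral sign brings down a factor of $\ln u$:
$$\frac{dJ}{da} = \int_{0}^{1} - u^{a} \log{\left(u \right)} \, du = \frac{1}{\left(a + 1\right)^{2}}.$$

Repeating $4$ times in total — each differentiation brings down another $\ln u$ — gives
$$\frac{d^{4}J}{da^{4}} = \int_{0}^{1} - u^{a} \log{\left(u \right)}^{4} \, du = - \frac{24}{\left(a + 1\right)^{5}},$$
and the integrand here is exactly the target integrand, so $I = - \frac{24}{\left(a + 1\right)^{5}}$.

Setting $a = \frac{5}{3}$:
$$I = - \frac{729}{4096}.$$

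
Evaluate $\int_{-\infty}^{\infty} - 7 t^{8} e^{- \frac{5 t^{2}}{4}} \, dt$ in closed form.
$- \frac{4704 \sqrt{5} \sqrt{\pi}}{625}$

Consider the simpler parametrised integral
$$J(a) = \int_{-\infty}^{\infty} - 7 e^{- a t^{2}} \, dt = - \frac{7 \sqrt{\pi}}{\sqrt{a}}.$$

Differentiating under the integral sign brings down a factor of $(-t^2)$:
$$\frac{dJ}{da} = \int_{-\infty}^{\infty} 7 t^{2} e^{- a t^{2}} \, dt = \frac{7 \sqrt{\pi}}{2 a^{\frac{3}{2}}}.$$

Repeating $4$ times in total — each differentiation brings down another $(-t^2)$ — gives
$$\frac{d^{4}J}{da^{4}} = \int_{-\infty}^{\infty} - 7 t^{8} e^{- a t^{2}} \, dt = - \frac{735 \sqrt{\pi}}{16 a^{\frac{9}{2}}},$$
and the integrand here is exactly the target integrand, so $I = - \frac{735 \sqrt{\pi}}{16 a^{\frac{9}{2}}}$.

Setting $a = \frac{5}{4}$:
$$I = - \frac{4704 \sqrt{5} \sqrt{\pi}}{625}.$$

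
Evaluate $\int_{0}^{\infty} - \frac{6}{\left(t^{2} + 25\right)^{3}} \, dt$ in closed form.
$- \frac{9 \pi}{25000}$

Start from the standard arctangent integral
$$J(a) = \int_{0}^{\infty} - \frac{6}{a^{2} + t^{2}} \, dt = - \frac{3 \pi}{a}.$$

Differentiating under the integral sign with respect to $a$,
$$\frac{dJ}{da} = \int_{0}^{\infty} \frac{12 a}{\left(a^{2} + t^{2}\right)^{2}} \, dt = \frac{3 \pi}{a^{2}},$$
so $\int_{0}^{\infty} - \frac{6}{\left(a^{2} + t^{2}\right)^{2}} \, dt = - \frac{3 \pi}{2 a^{3}}$.

Repeating — each differentiation of $1/(t^2+a^2)^j$ produces $-2ja/(t^2+a^2)^{j+1}$ — and dividing through by $-2ja$ at each step yields, after $2$ differentiations in total,
$$\int_{0}^{\infty} - \frac{6}{\left(a^{2} + t^{2}\right)^{3}} \, dt = - \frac{9 \pi}{8 a^{5}}.$$

Setting $a = 5$:
$$I = - \frac{9 \pi}{25000}.$$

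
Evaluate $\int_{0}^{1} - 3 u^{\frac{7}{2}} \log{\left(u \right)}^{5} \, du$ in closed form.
$\frac{2560}{59049}$

Begin with the known integral
$$J(a) = \int_{0}^{1} - 3 u^{a} \, du = - \frac{3}{a + 1}.$$

Differentiating under the integral sign brings down a factor of $\ln u$:
$$\frac{dJ}{da} = \int_{0}^{1} - 3 u^{a} \log{\left(u \right)} \, du = \frac{3}{\left(a + 1\right)^{2}}.$$

Repeating $5$ times in total — each differentiation brings down another $\ln u$ — gives
$$\frac{d^{5}J}{da^{5}} = \int_{0}^{1} - 3 u^{a} \log{\left(u \right)}^{5} \, du = \frac{360}{\left(a + 1\right)^{6}},$$
and the integrand here is exactly the target integrand, so $I = \frac{360}{\left(a + 1\right)^{6}}$.

Setting $a = \frac{7}{2}$:
$$I = \frac{2560}{59049}.$$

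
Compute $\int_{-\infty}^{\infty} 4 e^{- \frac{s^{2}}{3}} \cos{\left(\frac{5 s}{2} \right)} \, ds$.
$\frac{4 \sqrt{3} \sqrt{\pi}}{e^{\frac{75}{16}}}$

Define $I(b) = \int_{-\infty}^{\infty} 4 e^{- \frac{s^{2}}{3}} \cos{\left(b s \right)} \, ds$.

Differentiating under the integral sign,
$$I'(b) = \int_{-\infty}^{\infty} - 4 s e^{- \frac{s^{2}}{3}} \sin{\left(b s \right)} \, ds.$$

Integrate $\int_{-\infty}^{\infty} s \sin(b s)\, e^{- \frac{s^{2}}{3}}\, ds$ by parts with $u = \sin(b s)$ and $dv = s\, e^{- \frac{s^{2}}{3}}\, ds$, giving $v = - \frac{3 e^{- \frac{s^{2}}{3}}}{2}$. The boundary term vanishes and
$$\int_{-\infty}^{\infty} s \sin(b s)\, e^{- \frac{s^{2}}{3}}\, ds = \frac{3 b}{2} \int_{-\infty}^{\infty} \cos(b s)\, e^{- \frac{s^{2}}{3}}\, ds,$$
so $I'(b) = - \frac{3 b}{2}\, I(b)$.

This is a separable first-order ODE; solving with the initial condition $I(0) = \int_{-\infty}^{\infty} 4 e^{- \frac{s^{2}}{3}}\,ds = 4 \sqrt{3} \sqrt{\pi}$ gives
$$I(b) = 4 \sqrt{3} \sqrt{\pi} e^{- \frac{3 b^{2}}{4}}.$$

Setting $b = \frac{5}{2}$:
$$I = \frac{4 \sqrt{3} \sqrt{\pi}}{e^{\frac{75}{16}}}.$$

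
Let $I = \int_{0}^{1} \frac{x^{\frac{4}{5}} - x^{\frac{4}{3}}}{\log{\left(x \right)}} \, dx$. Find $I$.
$- \log{\left(\frac{35}{27} \right)}$

Introduce a parameter $a$ in the exponent: let $I(a) = \int_{0}^{1} \frac{x^{\frac{4}{5}} - x^{a}}{\log{\left(x \right)}} \, dx$.

Since $\dfrac{\partial}{\partial a}\,x^{a} = x^{a} \ln x$, the $\ln x$ in the denominator cancels and
$$\frac{dI}{da} = \int_{0}^{1} -1 x^{a} \, dx = -1 \left[\frac{x^{a+1}}{a+1}\right]_0^1 = - \frac{1}{a + 1}.$$

Integrating with respect to $a$ gives $I(a) = - \log{\left(\frac{5 a}{9} + \frac{5}{9} \right)} + C$.

At $a = \frac{4}{5}$ the integrand is identically $0$, so $I(\frac{4}{5}) = 0$. The closed form gives $0$, hence $C = 0$.

Setting $a = \frac{4}{3}$:
$$I = - \log{\left(\frac{35}{27} \right)}.$$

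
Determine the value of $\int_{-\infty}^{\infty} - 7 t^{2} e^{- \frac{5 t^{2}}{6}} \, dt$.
$- \frac{21 \sqrt{30} \sqrt{\pi}}{25}$

Start from the elementary integral
$$J(a) = \int_{-\infty}^{\infty} - 7 e^{- a t^{2}} \, dt = - \frac{7 \sqrt{\pi}}{\sqrt{a}}.$$

Differentiating under the integral sign brings down a factor of $(-t^2)$:
$$\frac{dJ}{da} = \int_{-\infty}^{\infty} 7 t^{2} e^{- a t^{2}} \, dt = \frac{7 \sqrt{\pi}}{2 a^{\frac{3}{2}}}.$$

The integral on the left is $-I$, so $I = - \frac{7 \sqrt{\pi}}{2 a^{\frac{3}{2}}}$.

Setting $a = \frac{5}{6}$:
$$I = - \frac{21 \sqrt{30} \sqrt{\pi}}{25}.$$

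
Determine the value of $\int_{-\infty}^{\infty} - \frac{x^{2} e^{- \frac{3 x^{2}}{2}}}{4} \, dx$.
$- \frac{\sqrt{6} \sqrt{\pi}}{36}$

Begin with the known integral
$$J(a) = \int_{-\infty}^{\infty} - \frac{e^{- a x^{2}}}{4} \, dx = - \frac{\sqrt{\pi}}{4 \sqrt{a}}.$$

Differentiating under the integral sign brings down a factor of $(-x^2)$:
$$\frac{dJ}{da} = \int_{-\infty}^{\infty} \frac{x^{2} e^{- a x^{2}}}{4} \, dx = \frac{\sqrt{\pi}}{8 a^{\frac{3}{2}}}.$$

The integral on the left is $-I$, so $I = - \frac{\sqrt{\pi}}{8 a^{\frac{3}{2}}}$.

Setting $a = \frac{3}{2}$:
$$I = - \frac{\sqrt{6} \sqrt{\pi}}{36}.$$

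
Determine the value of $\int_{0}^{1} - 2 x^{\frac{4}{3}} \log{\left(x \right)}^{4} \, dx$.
$- \frac{11664}{16807}$

Consider the simpler parametrised integral
$$J(a) = \int_{0}^{1} - 2 x^{a} \, dx = - \frac{2}{a + 1}.$$

Differentiating under the integral sign brings down a factor of $\ln x$:
$$\frac{dJ}{da} = \int_{0}^{1} - 2 x^{a} \log{\left(x \right)} \, dx = \frac{2}{\left(a + 1\right)^{2}}.$$

Repeating $4$ times in total — each differentiation brings down another $\ln x$ — gives
$$\frac{d^{4}J}{da^{4}} = \int_{0}^{1} - 2 x^{a} \log{\left(x \right)}^{4} \, dx = - \frac{48}{\left(a + 1\right)^{5}},$$
and the integrand here is exactly the target integrand, so $I = - \frac{48}{\left(a + 1\right)^{5}}$.

Setting $a = \frac{4}{3}$:
$$I = - \frac{11664}{16807}.$$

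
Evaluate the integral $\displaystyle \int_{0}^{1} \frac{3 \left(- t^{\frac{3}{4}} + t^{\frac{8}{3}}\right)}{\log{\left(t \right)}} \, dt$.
$- \log{\left(\frac{9261}{85184} \right)}$

Introduce a parameter $a$ in the exponent: let $I(a) = \int_{0}^{1} \frac{3 \left(t^{\frac{8}{3}} - t^{a}\right)}{\log{\left(t \right)}} \, dt$.

Since $\dfrac{\partial}{\partial a}\,t^{a} = t^{a} \ln t$, the $\ln t$ in the denominator cancels and
$$\frac{dI}{da} = \int_{0}^{1} -3 t^{a} \, dt = -3 \left[\frac{t^{a+1}}{a+1}\right]_0^1 = - \frac{3}{a + 1}.$$

Integrating with respect to $a$ gives $I(a) = - \log{\left(\frac{27 \left(a + 1\right)^{3}}{1331} \right)} + C$.

At $a = \frac{8}{3}$ the integrand is identically $0$, so $I(\frac{8}{3}) = 0$. The closed form gives $0$, hence $C = 0$.

Setting $a = \frac{3}{4}$:
$$I = - \log{\left(\frac{9261}{85184} \right)}.$$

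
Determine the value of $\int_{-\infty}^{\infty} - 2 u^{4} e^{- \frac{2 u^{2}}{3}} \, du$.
$- \frac{27 \sqrt{6} \sqrt{\pi}}{16}$

Start from the elementary integral
$$J(a) = \int_{-\infty}^{\infty} - 2 e^{- a u^{2}} \, du = - \frac{2 \sqrt{\pi}}{\sqrt{a}}.$$

Differentiating under the integral sign brings down a factor of $(-u^2)$:
$$\frac{dJ}{da} = \int_{-\infty}^{\infty} 2 u^{2} e^{- a u^{2}} \, du = \frac{\sqrt{\pi}}{a^{\frac{3}{2}}}.$$

Repeating twice in total — each differentiation brings down another $(-u^2)$ — gives
$$\frac{d^{2}J}{da^{2}} = \int_{-\infty}^{\infty} - 2 u^{4} e^{- a u^{2}} \, du = - \frac{3 \sqrt{\pi}}{2 a^{\frac{5}{2}}},$$
and the integrand here is exactly the target integrand, so $I = - \frac{3 \sqrt{\pi}}{2 a^{\frac{5}{2}}}$.

Setting $a = \frac{2}{3}$:
$$I = - \frac{27 \sqrt{6} \sqrt{\pi}}{16}.$$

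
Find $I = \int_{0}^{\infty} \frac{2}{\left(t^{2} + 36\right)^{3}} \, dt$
$\frac{\pi}{20736}$

Start from the standard arctangent integral
$$J(a) = \int_{0}^{\infty} \frac{2}{a^{2} + t^{2}} \, dt = \frac{\pi}{a}.$$

Differentiating under the integral sign with respect to $a$,
$$\frac{dJ}{da} = \int_{0}^{\infty} - \frac{4 a}{\left(a^{2} + t^{2}\right)^{2}} \, dt = - \frac{\pi}{a^{2}},$$
so $\int_{0}^{\infty} \frac{2}{\left(a^{2} + t^{2}\right)^{2}} \, dt = \frac{\pi}{2 a^{3}}$.

Repeating — each differentiation of $1/(t^2+a^2)^j$ produces $-2ja/(t^2+a^2)^{j+1}$ — and dividing through by $-2ja$ at each step yields, after $2$ differentiations in total,
$$\int_{0}^{\infty} \frac{2}{\left(a^{2} + t^{2}\right)^{3}} \, dt = \frac{3 \pi}{8 a^{5}}.$$

Setting $a = 6$:
$$I = \frac{\pi}{20736}.$$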